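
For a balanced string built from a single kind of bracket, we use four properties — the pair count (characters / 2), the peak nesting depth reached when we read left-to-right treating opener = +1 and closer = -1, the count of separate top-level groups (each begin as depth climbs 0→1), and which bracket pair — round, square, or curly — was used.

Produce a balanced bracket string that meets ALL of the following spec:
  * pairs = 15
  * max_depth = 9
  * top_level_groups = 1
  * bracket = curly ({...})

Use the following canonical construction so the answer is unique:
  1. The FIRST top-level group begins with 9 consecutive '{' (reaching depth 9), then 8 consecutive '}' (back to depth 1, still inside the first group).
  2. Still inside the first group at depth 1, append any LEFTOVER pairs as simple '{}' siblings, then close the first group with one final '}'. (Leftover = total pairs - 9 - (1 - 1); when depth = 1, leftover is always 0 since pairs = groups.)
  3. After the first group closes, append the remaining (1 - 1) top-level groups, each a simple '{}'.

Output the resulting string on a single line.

Answer: {{{{{{{{{}}}}}}}}{}{}{}{}{}{}}

Derivation:
Spec: pairs=15 depth=9 groups=1
Leftover pairs = 15 - 9 - (1-1) = 6
First group: deep chain of depth 9 + 6 sibling pairs
Remaining 0 groups: simple '{}' each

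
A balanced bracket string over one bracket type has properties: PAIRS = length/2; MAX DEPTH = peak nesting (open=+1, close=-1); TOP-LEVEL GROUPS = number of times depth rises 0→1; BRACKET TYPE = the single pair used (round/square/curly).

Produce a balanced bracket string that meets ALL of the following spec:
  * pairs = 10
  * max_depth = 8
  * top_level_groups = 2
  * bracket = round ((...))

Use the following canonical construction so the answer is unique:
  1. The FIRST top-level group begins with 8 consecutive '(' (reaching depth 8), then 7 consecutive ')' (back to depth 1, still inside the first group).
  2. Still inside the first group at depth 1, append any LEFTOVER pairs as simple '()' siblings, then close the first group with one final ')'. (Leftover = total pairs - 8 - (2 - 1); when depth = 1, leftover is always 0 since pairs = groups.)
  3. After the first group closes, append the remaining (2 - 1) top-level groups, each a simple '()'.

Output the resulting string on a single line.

Spec: pairs=10 depth=8 groups=2
Leftover pairs = 10 - 8 - (2-1) = 1
First group: deep chain of depth 8 + 1 sibling pairs
Remaining 1 groups: simple '()' each

Answer: (((((((()))))))())()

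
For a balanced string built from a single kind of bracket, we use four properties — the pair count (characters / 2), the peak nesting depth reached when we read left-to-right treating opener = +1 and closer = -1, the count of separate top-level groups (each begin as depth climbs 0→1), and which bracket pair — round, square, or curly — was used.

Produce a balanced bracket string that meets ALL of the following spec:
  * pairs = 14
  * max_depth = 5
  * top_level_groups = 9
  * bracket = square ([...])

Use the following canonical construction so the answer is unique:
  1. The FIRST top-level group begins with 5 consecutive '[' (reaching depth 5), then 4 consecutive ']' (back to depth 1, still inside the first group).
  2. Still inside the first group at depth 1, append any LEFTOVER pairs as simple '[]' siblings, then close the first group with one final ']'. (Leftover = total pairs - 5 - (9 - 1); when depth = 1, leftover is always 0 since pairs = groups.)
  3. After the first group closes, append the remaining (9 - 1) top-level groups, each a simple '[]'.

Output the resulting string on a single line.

Spec: pairs=14 depth=5 groups=9
Leftover pairs = 14 - 5 - (9-1) = 1
First group: deep chain of depth 5 + 1 sibling pairs
Remaining 8 groups: simple '[]' each

Answer: [[[[[]]]][]][][][][][][][][]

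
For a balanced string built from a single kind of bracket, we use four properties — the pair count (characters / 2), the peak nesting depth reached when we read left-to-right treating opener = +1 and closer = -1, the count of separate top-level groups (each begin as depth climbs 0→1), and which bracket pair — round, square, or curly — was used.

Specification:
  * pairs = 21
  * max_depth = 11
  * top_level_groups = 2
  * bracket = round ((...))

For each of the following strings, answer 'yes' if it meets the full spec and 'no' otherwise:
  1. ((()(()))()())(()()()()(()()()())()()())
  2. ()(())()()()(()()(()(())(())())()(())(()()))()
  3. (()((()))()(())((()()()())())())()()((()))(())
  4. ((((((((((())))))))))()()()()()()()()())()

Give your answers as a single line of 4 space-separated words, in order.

String 1 '((()(()))()())(()()()()(()()()())()()())': depth seq [1 2 3 2 3 4 3 2 1 2 1 2 1 0 1 2 1 2 1 2 1 2 1 2 3 2 3 2 3 2 3 2 1 2 1 2 1 2 1 0]
  -> pairs=20 depth=4 groups=2 -> no
String 2 '()(())()()()(()()(()(())(())())()(())(()()))()': depth seq [1 0 1 2 1 0 1 0 1 0 1 0 1 2 1 2 1 2 3 2 3 4 3 2 3 4 3 2 3 2 1 2 1 2 3 2 1 2 3 2 3 2 1 0 1 0]
  -> pairs=23 depth=4 groups=7 -> no
String 3 '(()((()))()(())((()()()())())())()()((()))(())': depth seq [1 2 1 2 3 4 3 2 1 2 1 2 3 2 1 2 3 4 3 4 3 4 3 4 3 2 3 2 1 2 1 0 1 0 1 0 1 2 3 2 1 0 1 2 1 0]
  -> pairs=23 depth=4 groups=5 -> no
String 4 '((((((((((())))))))))()()()()()()()()())()': depth seq [1 2 3 4 5 6 7 8 9 10 11 10 9 8 7 6 5 4 3 2 1 2 1 2 1 2 1 2 1 2 1 2 1 2 1 2 1 2 1 0 1 0]
  -> pairs=21 depth=11 groups=2 -> yes

Answer: no no no yes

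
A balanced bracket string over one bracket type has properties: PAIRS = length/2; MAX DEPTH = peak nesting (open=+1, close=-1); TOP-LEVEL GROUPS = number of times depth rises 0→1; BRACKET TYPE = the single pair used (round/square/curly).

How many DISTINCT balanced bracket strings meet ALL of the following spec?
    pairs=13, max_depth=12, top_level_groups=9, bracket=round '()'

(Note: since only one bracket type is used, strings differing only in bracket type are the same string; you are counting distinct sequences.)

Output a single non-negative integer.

Spec: pairs=13 depth=12 groups=9
Count(depth <= 12) = 1260
Count(depth <= 11) = 1260
Count(depth == 12) = 1260 - 1260 = 0

Answer: 0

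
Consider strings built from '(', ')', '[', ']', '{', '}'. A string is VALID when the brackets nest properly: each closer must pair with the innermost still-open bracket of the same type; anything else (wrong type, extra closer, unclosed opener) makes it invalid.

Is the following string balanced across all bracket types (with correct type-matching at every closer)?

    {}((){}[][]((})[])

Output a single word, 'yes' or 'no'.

Answer: no

Derivation:
pos 0: push '{'; stack = {
pos 1: '}' matches '{'; pop; stack = (empty)
pos 2: push '('; stack = (
pos 3: push '('; stack = ((
pos 4: ')' matches '('; pop; stack = (
pos 5: push '{'; stack = ({
pos 6: '}' matches '{'; pop; stack = (
pos 7: push '['; stack = ([
pos 8: ']' matches '['; pop; stack = (
pos 9: push '['; stack = ([
pos 10: ']' matches '['; pop; stack = (
pos 11: push '('; stack = ((
pos 12: push '('; stack = (((
pos 13: saw closer '}' but top of stack is '(' (expected ')') → INVALID
Verdict: type mismatch at position 13: '}' closes '(' → no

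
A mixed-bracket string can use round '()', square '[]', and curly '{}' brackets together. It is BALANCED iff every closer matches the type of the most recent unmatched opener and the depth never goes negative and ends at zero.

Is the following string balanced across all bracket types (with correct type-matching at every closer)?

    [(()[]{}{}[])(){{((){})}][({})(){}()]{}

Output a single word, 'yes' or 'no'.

Answer: no

Derivation:
pos 0: push '['; stack = [
pos 1: push '('; stack = [(
pos 2: push '('; stack = [((
pos 3: ')' matches '('; pop; stack = [(
pos 4: push '['; stack = [([
pos 5: ']' matches '['; pop; stack = [(
pos 6: push '{'; stack = [({
pos 7: '}' matches '{'; pop; stack = [(
pos 8: push '{'; stack = [({
pos 9: '}' matches '{'; pop; stack = [(
pos 10: push '['; stack = [([
pos 11: ']' matches '['; pop; stack = [(
pos 12: ')' matches '('; pop; stack = [
pos 13: push '('; stack = [(
pos 14: ')' matches '('; pop; stack = [
pos 15: push '{'; stack = [{
pos 16: push '{'; stack = [{{
pos 17: push '('; stack = [{{(
pos 18: push '('; stack = [{{((
pos 19: ')' matches '('; pop; stack = [{{(
pos 20: push '{'; stack = [{{({
pos 21: '}' matches '{'; pop; stack = [{{(
pos 22: ')' matches '('; pop; stack = [{{
pos 23: '}' matches '{'; pop; stack = [{
pos 24: saw closer ']' but top of stack is '{' (expected '}') → INVALID
Verdict: type mismatch at position 24: ']' closes '{' → no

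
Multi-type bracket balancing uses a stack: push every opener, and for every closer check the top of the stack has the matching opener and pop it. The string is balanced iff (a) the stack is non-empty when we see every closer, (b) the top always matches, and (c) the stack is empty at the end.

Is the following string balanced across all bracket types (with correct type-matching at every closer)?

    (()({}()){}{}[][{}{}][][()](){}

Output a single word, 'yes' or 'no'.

Answer: no

Derivation:
pos 0: push '('; stack = (
pos 1: push '('; stack = ((
pos 2: ')' matches '('; pop; stack = (
pos 3: push '('; stack = ((
pos 4: push '{'; stack = (({
pos 5: '}' matches '{'; pop; stack = ((
pos 6: push '('; stack = (((
pos 7: ')' matches '('; pop; stack = ((
pos 8: ')' matches '('; pop; stack = (
pos 9: push '{'; stack = ({
pos 10: '}' matches '{'; pop; stack = (
pos 11: push '{'; stack = ({
pos 12: '}' matches '{'; pop; stack = (
pos 13: push '['; stack = ([
pos 14: ']' matches '['; pop; stack = (
pos 15: push '['; stack = ([
pos 16: push '{'; stack = ([{
pos 17: '}' matches '{'; pop; stack = ([
pos 18: push '{'; stack = ([{
pos 19: '}' matches '{'; pop; stack = ([
pos 20: ']' matches '['; pop; stack = (
pos 21: push '['; stack = ([
pos 22: ']' matches '['; pop; stack = (
pos 23: push '['; stack = ([
pos 24: push '('; stack = ([(
pos 25: ')' matches '('; pop; stack = ([
pos 26: ']' matches '['; pop; stack = (
pos 27: push '('; stack = ((
pos 28: ')' matches '('; pop; stack = (
pos 29: push '{'; stack = ({
pos 30: '}' matches '{'; pop; stack = (
end: stack still non-empty (() → INVALID
Verdict: unclosed openers at end: ( → no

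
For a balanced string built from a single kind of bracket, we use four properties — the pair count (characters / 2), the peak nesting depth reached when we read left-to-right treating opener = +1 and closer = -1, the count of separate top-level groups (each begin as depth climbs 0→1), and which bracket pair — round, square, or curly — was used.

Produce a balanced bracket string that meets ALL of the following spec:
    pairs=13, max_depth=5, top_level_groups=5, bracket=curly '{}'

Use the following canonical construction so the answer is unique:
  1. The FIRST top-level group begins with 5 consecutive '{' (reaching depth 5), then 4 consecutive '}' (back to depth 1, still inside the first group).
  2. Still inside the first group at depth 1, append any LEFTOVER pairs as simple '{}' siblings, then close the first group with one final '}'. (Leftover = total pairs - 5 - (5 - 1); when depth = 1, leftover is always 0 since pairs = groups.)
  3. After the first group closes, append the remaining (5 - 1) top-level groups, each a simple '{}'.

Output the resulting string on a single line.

Spec: pairs=13 depth=5 groups=5
Leftover pairs = 13 - 5 - (5-1) = 4
First group: deep chain of depth 5 + 4 sibling pairs
Remaining 4 groups: simple '{}' each

Answer: {{{{{}}}}{}{}{}{}}{}{}{}{}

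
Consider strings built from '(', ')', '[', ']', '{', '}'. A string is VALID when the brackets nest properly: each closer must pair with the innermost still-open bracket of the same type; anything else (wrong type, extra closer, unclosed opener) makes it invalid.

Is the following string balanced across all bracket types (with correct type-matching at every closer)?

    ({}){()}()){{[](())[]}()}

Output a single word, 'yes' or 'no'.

pos 0: push '('; stack = (
pos 1: push '{'; stack = ({
pos 2: '}' matches '{'; pop; stack = (
pos 3: ')' matches '('; pop; stack = (empty)
pos 4: push '{'; stack = {
pos 5: push '('; stack = {(
pos 6: ')' matches '('; pop; stack = {
pos 7: '}' matches '{'; pop; stack = (empty)
pos 8: push '('; stack = (
pos 9: ')' matches '('; pop; stack = (empty)
pos 10: saw closer ')' but stack is empty → INVALID
Verdict: unmatched closer ')' at position 10 → no

Answer: no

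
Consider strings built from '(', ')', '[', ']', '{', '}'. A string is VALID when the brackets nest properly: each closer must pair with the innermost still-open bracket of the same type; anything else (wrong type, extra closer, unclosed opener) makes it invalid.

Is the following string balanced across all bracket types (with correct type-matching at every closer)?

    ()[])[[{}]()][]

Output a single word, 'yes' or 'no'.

pos 0: push '('; stack = (
pos 1: ')' matches '('; pop; stack = (empty)
pos 2: push '['; stack = [
pos 3: ']' matches '['; pop; stack = (empty)
pos 4: saw closer ')' but stack is empty → INVALID
Verdict: unmatched closer ')' at position 4 → no

Answer: no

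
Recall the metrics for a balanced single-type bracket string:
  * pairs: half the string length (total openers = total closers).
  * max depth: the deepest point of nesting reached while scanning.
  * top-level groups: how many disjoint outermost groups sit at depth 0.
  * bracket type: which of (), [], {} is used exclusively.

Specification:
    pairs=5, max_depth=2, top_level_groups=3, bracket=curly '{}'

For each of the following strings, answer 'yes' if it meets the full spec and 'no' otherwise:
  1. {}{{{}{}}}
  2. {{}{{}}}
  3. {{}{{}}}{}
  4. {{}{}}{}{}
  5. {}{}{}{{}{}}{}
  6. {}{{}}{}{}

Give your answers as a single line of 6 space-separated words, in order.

String 1 '{}{{{}{}}}': depth seq [1 0 1 2 3 2 3 2 1 0]
  -> pairs=5 depth=3 groups=2 -> no
String 2 '{{}{{}}}': depth seq [1 2 1 2 3 2 1 0]
  -> pairs=4 depth=3 groups=1 -> no
String 3 '{{}{{}}}{}': depth seq [1 2 1 2 3 2 1 0 1 0]
  -> pairs=5 depth=3 groups=2 -> no
String 4 '{{}{}}{}{}': depth seq [1 2 1 2 1 0 1 0 1 0]
  -> pairs=5 depth=2 groups=3 -> yes
String 5 '{}{}{}{{}{}}{}': depth seq [1 0 1 0 1 0 1 2 1 2 1 0 1 0]
  -> pairs=7 depth=2 groups=5 -> no
String 6 '{}{{}}{}{}': depth seq [1 0 1 2 1 0 1 0 1 0]
  -> pairs=5 depth=2 groups=4 -> no

Answer: no no no yes no no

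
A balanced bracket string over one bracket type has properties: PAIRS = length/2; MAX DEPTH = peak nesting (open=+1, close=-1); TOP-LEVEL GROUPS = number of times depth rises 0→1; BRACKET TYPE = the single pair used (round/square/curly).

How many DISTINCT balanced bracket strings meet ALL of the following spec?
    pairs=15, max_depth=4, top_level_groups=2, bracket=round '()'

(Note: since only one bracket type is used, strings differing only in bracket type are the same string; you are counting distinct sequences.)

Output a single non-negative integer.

Spec: pairs=15 depth=4 groups=2
Count(depth <= 4) = 417434
Count(depth <= 3) = 32768
Count(depth == 4) = 417434 - 32768 = 384666

Answer: 384666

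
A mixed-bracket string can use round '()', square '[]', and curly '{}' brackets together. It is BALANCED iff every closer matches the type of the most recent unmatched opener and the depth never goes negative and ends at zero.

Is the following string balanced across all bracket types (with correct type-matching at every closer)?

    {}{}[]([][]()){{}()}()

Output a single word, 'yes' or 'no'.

pos 0: push '{'; stack = {
pos 1: '}' matches '{'; pop; stack = (empty)
pos 2: push '{'; stack = {
pos 3: '}' matches '{'; pop; stack = (empty)
pos 4: push '['; stack = [
pos 5: ']' matches '['; pop; stack = (empty)
pos 6: push '('; stack = (
pos 7: push '['; stack = ([
pos 8: ']' matches '['; pop; stack = (
pos 9: push '['; stack = ([
pos 10: ']' matches '['; pop; stack = (
pos 11: push '('; stack = ((
pos 12: ')' matches '('; pop; stack = (
pos 13: ')' matches '('; pop; stack = (empty)
pos 14: push '{'; stack = {
pos 15: push '{'; stack = {{
pos 16: '}' matches '{'; pop; stack = {
pos 17: push '('; stack = {(
pos 18: ')' matches '('; pop; stack = {
pos 19: '}' matches '{'; pop; stack = (empty)
pos 20: push '('; stack = (
pos 21: ')' matches '('; pop; stack = (empty)
end: stack empty → VALID
Verdict: properly nested → yes

Answer: yes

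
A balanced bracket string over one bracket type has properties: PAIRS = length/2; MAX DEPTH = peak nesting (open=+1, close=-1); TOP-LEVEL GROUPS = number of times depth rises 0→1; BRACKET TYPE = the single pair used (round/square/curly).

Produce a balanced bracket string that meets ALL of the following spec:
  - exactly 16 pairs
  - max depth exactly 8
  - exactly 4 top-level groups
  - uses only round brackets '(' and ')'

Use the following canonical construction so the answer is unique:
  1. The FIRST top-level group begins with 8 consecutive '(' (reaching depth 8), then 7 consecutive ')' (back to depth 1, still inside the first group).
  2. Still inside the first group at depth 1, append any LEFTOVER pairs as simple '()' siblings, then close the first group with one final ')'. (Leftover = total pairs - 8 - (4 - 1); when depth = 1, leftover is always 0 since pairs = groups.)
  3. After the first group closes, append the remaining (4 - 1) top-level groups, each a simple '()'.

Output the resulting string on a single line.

Answer: (((((((()))))))()()()()())()()()

Derivation:
Spec: pairs=16 depth=8 groups=4
Leftover pairs = 16 - 8 - (4-1) = 5
First group: deep chain of depth 8 + 5 sibling pairs
Remaining 3 groups: simple '()' each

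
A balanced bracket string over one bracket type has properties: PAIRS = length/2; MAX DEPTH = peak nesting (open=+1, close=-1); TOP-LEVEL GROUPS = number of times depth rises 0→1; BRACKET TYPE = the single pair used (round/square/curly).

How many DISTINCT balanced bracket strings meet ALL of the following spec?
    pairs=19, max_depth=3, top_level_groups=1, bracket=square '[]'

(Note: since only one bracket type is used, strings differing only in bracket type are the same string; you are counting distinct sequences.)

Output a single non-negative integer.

Answer: 131071

Derivation:
Spec: pairs=19 depth=3 groups=1
Count(depth <= 3) = 131072
Count(depth <= 2) = 1
Count(depth == 3) = 131072 - 1 = 131071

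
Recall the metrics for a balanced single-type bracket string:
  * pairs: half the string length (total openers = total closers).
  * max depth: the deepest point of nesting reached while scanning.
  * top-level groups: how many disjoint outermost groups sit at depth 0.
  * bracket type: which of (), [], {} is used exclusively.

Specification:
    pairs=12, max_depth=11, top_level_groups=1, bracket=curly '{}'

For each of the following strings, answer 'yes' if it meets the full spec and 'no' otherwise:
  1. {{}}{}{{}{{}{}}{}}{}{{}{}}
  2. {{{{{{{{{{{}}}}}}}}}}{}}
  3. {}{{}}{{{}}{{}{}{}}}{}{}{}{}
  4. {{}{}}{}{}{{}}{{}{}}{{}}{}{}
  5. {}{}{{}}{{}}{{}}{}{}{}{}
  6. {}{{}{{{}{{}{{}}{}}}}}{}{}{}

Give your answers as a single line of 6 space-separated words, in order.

Answer: no yes no no no no

Derivation:
String 1 '{{}}{}{{}{{}{}}{}}{}{{}{}}': depth seq [1 2 1 0 1 0 1 2 1 2 3 2 3 2 1 2 1 0 1 0 1 2 1 2 1 0]
  -> pairs=13 depth=3 groups=5 -> no
String 2 '{{{{{{{{{{{}}}}}}}}}}{}}': depth seq [1 2 3 4 5 6 7 8 9 10 11 10 9 8 7 6 5 4 3 2 1 2 1 0]
  -> pairs=12 depth=11 groups=1 -> yes
String 3 '{}{{}}{{{}}{{}{}{}}}{}{}{}{}': depth seq [1 0 1 2 1 0 1 2 3 2 1 2 3 2 3 2 3 2 1 0 1 0 1 0 1 0 1 0]
  -> pairs=14 depth=3 groups=7 -> no
String 4 '{{}{}}{}{}{{}}{{}{}}{{}}{}{}': depth seq [1 2 1 2 1 0 1 0 1 0 1 2 1 0 1 2 1 2 1 0 1 2 1 0 1 0 1 0]
  -> pairs=14 depth=2 groups=8 -> no
String 5 '{}{}{{}}{{}}{{}}{}{}{}{}': depth seq [1 0 1 0 1 2 1 0 1 2 1 0 1 2 1 0 1 0 1 0 1 0 1 0]
  -> pairs=12 depth=2 groups=9 -> no
String 6 '{}{{}{{{}{{}{{}}{}}}}}{}{}{}': depth seq [1 0 1 2 1 2 3 4 3 4 5 4 5 6 5 4 5 4 3 2 1 0 1 0 1 0 1 0]
  -> pairs=14 depth=6 groups=5 -> no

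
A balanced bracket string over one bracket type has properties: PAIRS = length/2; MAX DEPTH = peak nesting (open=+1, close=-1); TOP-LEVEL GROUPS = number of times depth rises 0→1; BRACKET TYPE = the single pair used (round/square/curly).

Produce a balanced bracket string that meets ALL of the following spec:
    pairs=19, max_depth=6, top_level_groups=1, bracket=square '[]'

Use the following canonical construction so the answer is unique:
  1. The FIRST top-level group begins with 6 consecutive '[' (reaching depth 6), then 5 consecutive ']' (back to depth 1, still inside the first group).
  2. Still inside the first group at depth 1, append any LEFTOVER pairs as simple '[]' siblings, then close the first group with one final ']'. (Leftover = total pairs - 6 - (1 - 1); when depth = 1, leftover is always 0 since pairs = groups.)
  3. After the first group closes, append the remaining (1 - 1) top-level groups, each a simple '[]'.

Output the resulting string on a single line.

Spec: pairs=19 depth=6 groups=1
Leftover pairs = 19 - 6 - (1-1) = 13
First group: deep chain of depth 6 + 13 sibling pairs
Remaining 0 groups: simple '[]' each

Answer: [[[[[[]]]]][][][][][][][][][][][][][]]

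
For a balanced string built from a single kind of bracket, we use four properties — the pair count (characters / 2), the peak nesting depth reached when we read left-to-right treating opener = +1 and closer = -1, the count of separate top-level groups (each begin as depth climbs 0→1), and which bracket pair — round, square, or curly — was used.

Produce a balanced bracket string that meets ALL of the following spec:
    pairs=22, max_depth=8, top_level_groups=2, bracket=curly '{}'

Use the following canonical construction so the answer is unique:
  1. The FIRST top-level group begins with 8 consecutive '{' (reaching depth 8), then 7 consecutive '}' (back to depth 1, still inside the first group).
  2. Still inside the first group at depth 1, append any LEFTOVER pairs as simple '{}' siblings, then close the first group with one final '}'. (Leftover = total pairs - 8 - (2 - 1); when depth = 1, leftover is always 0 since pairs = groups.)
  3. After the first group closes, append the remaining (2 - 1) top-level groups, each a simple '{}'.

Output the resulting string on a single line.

Answer: {{{{{{{{}}}}}}}{}{}{}{}{}{}{}{}{}{}{}{}{}}{}

Derivation:
Spec: pairs=22 depth=8 groups=2
Leftover pairs = 22 - 8 - (2-1) = 13
First group: deep chain of depth 8 + 13 sibling pairs
Remaining 1 groups: simple '{}' each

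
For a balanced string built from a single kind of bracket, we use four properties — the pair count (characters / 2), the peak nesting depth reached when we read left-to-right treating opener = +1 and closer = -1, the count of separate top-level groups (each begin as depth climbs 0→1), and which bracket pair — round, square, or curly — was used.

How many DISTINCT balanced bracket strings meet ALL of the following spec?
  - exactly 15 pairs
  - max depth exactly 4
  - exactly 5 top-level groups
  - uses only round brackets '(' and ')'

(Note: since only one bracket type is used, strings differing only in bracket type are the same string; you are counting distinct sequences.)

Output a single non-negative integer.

Answer: 252050

Derivation:
Spec: pairs=15 depth=4 groups=5
Count(depth <= 4) = 354642
Count(depth <= 3) = 102592
Count(depth == 4) = 354642 - 102592 = 252050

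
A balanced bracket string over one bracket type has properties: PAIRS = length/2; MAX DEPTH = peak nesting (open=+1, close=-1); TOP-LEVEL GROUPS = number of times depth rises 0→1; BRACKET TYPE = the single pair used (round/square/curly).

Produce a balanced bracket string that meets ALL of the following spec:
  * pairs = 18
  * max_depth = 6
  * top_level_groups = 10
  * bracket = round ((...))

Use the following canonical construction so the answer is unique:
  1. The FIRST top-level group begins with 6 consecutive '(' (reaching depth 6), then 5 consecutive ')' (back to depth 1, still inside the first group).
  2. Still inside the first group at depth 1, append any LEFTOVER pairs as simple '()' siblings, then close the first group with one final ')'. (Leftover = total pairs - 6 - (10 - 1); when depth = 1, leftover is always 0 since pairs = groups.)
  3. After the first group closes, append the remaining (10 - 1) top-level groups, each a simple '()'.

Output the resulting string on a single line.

Answer: (((((()))))()()())()()()()()()()()()

Derivation:
Spec: pairs=18 depth=6 groups=10
Leftover pairs = 18 - 6 - (10-1) = 3
First group: deep chain of depth 6 + 3 sibling pairs
Remaining 9 groups: simple '()' each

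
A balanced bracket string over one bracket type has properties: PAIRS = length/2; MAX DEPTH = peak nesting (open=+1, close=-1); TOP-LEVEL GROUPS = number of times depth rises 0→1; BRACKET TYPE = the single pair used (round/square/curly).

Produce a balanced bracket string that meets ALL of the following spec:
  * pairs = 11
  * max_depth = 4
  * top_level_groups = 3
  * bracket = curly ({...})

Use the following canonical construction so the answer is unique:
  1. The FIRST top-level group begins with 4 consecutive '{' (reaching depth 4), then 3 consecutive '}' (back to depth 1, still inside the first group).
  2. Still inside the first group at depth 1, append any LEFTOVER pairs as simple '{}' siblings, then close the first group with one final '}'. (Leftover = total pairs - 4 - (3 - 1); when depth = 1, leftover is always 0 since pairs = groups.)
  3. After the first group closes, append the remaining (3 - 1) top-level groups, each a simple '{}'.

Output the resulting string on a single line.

Answer: {{{{}}}{}{}{}{}{}}{}{}

Derivation:
Spec: pairs=11 depth=4 groups=3
Leftover pairs = 11 - 4 - (3-1) = 5
First group: deep chain of depth 4 + 5 sibling pairs
Remaining 2 groups: simple '{}' each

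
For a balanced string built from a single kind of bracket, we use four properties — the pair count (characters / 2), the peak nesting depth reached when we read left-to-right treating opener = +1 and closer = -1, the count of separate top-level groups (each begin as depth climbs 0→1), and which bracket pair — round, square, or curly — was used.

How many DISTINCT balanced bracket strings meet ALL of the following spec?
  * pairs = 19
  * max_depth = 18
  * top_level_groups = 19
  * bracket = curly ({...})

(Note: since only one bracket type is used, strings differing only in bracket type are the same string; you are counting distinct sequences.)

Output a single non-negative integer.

Spec: pairs=19 depth=18 groups=19
Count(depth <= 18) = 1
Count(depth <= 17) = 1
Count(depth == 18) = 1 - 1 = 0

Answer: 0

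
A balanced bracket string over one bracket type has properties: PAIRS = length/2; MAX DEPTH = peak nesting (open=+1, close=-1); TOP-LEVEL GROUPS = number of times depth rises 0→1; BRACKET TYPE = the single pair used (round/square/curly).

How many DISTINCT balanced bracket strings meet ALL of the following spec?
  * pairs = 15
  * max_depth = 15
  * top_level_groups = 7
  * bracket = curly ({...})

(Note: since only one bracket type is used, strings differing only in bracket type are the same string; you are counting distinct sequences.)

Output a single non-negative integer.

Answer: 0

Derivation:
Spec: pairs=15 depth=15 groups=7
Count(depth <= 15) = 149226
Count(depth <= 14) = 149226
Count(depth == 15) = 149226 - 149226 = 0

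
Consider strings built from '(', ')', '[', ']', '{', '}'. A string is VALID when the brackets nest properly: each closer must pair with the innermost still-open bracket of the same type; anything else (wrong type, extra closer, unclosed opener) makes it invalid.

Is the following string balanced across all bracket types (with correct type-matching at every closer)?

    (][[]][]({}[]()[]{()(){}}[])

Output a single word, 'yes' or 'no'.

Answer: no

Derivation:
pos 0: push '('; stack = (
pos 1: saw closer ']' but top of stack is '(' (expected ')') → INVALID
Verdict: type mismatch at position 1: ']' closes '(' → no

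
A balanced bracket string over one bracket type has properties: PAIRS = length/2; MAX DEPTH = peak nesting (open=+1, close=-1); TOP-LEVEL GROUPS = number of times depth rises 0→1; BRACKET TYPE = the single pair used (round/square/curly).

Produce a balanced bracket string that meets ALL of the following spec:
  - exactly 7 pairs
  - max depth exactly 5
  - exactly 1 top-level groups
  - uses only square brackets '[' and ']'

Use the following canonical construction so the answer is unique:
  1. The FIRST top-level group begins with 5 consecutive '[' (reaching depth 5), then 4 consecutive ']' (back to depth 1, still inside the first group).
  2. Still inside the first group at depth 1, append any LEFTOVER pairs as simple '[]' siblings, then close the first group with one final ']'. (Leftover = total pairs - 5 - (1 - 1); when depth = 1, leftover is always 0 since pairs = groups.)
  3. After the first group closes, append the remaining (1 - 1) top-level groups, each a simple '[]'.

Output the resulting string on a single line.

Spec: pairs=7 depth=5 groups=1
Leftover pairs = 7 - 5 - (1-1) = 2
First group: deep chain of depth 5 + 2 sibling pairs
Remaining 0 groups: simple '[]' each

Answer: [[[[[]]]][][]]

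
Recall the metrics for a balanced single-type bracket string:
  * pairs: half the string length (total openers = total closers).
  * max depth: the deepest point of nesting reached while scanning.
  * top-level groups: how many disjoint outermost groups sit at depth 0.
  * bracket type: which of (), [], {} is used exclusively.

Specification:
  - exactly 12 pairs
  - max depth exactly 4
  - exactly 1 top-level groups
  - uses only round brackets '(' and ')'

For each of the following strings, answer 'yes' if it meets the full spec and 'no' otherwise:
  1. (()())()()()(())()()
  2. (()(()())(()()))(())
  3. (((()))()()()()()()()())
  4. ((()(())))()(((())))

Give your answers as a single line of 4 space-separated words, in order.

Answer: no no yes no

Derivation:
String 1 '(()())()()()(())()()': depth seq [1 2 1 2 1 0 1 0 1 0 1 0 1 2 1 0 1 0 1 0]
  -> pairs=10 depth=2 groups=7 -> no
String 2 '(()(()())(()()))(())': depth seq [1 2 1 2 3 2 3 2 1 2 3 2 3 2 1 0 1 2 1 0]
  -> pairs=10 depth=3 groups=2 -> no
String 3 '(((()))()()()()()()()())': depth seq [1 2 3 4 3 2 1 2 1 2 1 2 1 2 1 2 1 2 1 2 1 2 1 0]
  -> pairs=12 depth=4 groups=1 -> yes
String 4 '((()(())))()(((())))': depth seq [1 2 3 2 3 4 3 2 1 0 1 0 1 2 3 4 3 2 1 0]
  -> pairs=10 depth=4 groups=3 -> no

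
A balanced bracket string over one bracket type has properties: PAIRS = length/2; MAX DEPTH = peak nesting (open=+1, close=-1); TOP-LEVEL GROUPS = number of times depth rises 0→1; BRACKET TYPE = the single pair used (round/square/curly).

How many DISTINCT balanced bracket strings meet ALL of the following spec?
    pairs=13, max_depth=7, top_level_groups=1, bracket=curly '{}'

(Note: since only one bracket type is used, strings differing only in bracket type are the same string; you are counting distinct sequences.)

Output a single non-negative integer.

Spec: pairs=13 depth=7 groups=1
Count(depth <= 7) = 184736
Count(depth <= 6) = 147798
Count(depth == 7) = 184736 - 147798 = 36938

Answer: 36938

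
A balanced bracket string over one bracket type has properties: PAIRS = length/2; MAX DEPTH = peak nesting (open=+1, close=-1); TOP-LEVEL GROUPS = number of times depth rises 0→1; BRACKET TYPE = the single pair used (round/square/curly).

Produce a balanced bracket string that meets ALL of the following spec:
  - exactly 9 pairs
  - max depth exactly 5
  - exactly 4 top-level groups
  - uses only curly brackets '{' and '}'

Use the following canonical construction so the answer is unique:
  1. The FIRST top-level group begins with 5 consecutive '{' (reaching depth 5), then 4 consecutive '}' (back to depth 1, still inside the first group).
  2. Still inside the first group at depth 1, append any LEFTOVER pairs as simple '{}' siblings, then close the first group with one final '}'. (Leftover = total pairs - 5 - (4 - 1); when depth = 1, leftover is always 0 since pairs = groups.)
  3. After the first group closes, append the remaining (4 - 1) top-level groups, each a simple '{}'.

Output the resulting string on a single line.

Answer: {{{{{}}}}{}}{}{}{}

Derivation:
Spec: pairs=9 depth=5 groups=4
Leftover pairs = 9 - 5 - (4-1) = 1
First group: deep chain of depth 5 + 1 sibling pairs
Remaining 3 groups: simple '{}' each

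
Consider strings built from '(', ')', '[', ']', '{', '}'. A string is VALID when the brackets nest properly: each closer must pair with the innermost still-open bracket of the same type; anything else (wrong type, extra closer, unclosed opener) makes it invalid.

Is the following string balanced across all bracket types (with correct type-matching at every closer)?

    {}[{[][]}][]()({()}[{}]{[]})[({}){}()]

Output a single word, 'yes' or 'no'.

Answer: yes

Derivation:
pos 0: push '{'; stack = {
pos 1: '}' matches '{'; pop; stack = (empty)
pos 2: push '['; stack = [
pos 3: push '{'; stack = [{
pos 4: push '['; stack = [{[
pos 5: ']' matches '['; pop; stack = [{
pos 6: push '['; stack = [{[
pos 7: ']' matches '['; pop; stack = [{
pos 8: '}' matches '{'; pop; stack = [
pos 9: ']' matches '['; pop; stack = (empty)
pos 10: push '['; stack = [
pos 11: ']' matches '['; pop; stack = (empty)
pos 12: push '('; stack = (
pos 13: ')' matches '('; pop; stack = (empty)
pos 14: push '('; stack = (
pos 15: push '{'; stack = ({
pos 16: push '('; stack = ({(
pos 17: ')' matches '('; pop; stack = ({
pos 18: '}' matches '{'; pop; stack = (
pos 19: push '['; stack = ([
pos 20: push '{'; stack = ([{
pos 21: '}' matches '{'; pop; stack = ([
pos 22: ']' matches '['; pop; stack = (
pos 23: push '{'; stack = ({
pos 24: push '['; stack = ({[
pos 25: ']' matches '['; pop; stack = ({
pos 26: '}' matches '{'; pop; stack = (
pos 27: ')' matches '('; pop; stack = (empty)
pos 28: push '['; stack = [
pos 29: push '('; stack = [(
pos 30: push '{'; stack = [({
pos 31: '}' matches '{'; pop; stack = [(
pos 32: ')' matches '('; pop; stack = [
pos 33: push '{'; stack = [{
pos 34: '}' matches '{'; pop; stack = [
pos 35: push '('; stack = [(
pos 36: ')' matches '('; pop; stack = [
pos 37: ']' matches '['; pop; stack = (empty)
end: stack empty → VALID
Verdict: properly nested → yes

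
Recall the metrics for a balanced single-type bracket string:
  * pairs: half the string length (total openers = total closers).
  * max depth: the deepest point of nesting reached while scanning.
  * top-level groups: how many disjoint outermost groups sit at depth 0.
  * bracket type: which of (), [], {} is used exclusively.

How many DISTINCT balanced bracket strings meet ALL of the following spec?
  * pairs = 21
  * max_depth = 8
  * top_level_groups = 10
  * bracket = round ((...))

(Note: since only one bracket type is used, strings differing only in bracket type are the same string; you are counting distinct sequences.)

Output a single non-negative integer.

Spec: pairs=21 depth=8 groups=10
Count(depth <= 8) = 40284190
Count(depth <= 7) = 40090750
Count(depth == 8) = 40284190 - 40090750 = 193440

Answer: 193440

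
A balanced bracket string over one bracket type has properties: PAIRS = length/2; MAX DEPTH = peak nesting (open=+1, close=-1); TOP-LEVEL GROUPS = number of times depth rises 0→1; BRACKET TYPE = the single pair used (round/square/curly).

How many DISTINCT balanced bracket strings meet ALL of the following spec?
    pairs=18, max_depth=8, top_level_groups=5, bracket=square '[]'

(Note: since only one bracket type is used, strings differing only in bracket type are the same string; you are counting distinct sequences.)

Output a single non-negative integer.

Answer: 1222060

Derivation:
Spec: pairs=18 depth=8 groups=5
Count(depth <= 8) = 32807845
Count(depth <= 7) = 31585785
Count(depth == 8) = 32807845 - 31585785 = 1222060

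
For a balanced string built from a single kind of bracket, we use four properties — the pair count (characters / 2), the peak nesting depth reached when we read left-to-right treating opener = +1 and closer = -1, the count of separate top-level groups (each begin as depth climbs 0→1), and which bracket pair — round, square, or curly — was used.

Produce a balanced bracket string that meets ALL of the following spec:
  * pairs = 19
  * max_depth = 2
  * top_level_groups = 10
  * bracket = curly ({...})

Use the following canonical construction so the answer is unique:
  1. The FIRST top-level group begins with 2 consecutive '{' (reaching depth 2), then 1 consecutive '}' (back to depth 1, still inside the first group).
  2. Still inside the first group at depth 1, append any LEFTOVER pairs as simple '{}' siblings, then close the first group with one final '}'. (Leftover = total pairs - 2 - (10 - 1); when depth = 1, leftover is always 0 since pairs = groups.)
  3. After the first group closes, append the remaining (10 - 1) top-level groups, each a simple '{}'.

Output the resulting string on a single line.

Spec: pairs=19 depth=2 groups=10
Leftover pairs = 19 - 2 - (10-1) = 8
First group: deep chain of depth 2 + 8 sibling pairs
Remaining 9 groups: simple '{}' each

Answer: {{}{}{}{}{}{}{}{}{}}{}{}{}{}{}{}{}{}{}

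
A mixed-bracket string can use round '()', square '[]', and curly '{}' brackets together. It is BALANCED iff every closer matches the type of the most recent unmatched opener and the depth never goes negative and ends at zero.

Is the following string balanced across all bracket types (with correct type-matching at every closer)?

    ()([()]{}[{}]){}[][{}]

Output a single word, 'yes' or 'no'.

Answer: yes

Derivation:
pos 0: push '('; stack = (
pos 1: ')' matches '('; pop; stack = (empty)
pos 2: push '('; stack = (
pos 3: push '['; stack = ([
pos 4: push '('; stack = ([(
pos 5: ')' matches '('; pop; stack = ([
pos 6: ']' matches '['; pop; stack = (
pos 7: push '{'; stack = ({
pos 8: '}' matches '{'; pop; stack = (
pos 9: push '['; stack = ([
pos 10: push '{'; stack = ([{
pos 11: '}' matches '{'; pop; stack = ([
pos 12: ']' matches '['; pop; stack = (
pos 13: ')' matches '('; pop; stack = (empty)
pos 14: push '{'; stack = {
pos 15: '}' matches '{'; pop; stack = (empty)
pos 16: push '['; stack = [
pos 17: ']' matches '['; pop; stack = (empty)
pos 18: push '['; stack = [
pos 19: push '{'; stack = [{
pos 20: '}' matches '{'; pop; stack = [
pos 21: ']' matches '['; pop; stack = (empty)
end: stack empty → VALID
Verdict: properly nested → yes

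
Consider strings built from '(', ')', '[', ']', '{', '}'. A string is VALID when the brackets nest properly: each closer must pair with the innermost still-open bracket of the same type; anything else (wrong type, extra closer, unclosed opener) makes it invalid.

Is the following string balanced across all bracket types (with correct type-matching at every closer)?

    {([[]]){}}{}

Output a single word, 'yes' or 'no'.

pos 0: push '{'; stack = {
pos 1: push '('; stack = {(
pos 2: push '['; stack = {([
pos 3: push '['; stack = {([[
pos 4: ']' matches '['; pop; stack = {([
pos 5: ']' matches '['; pop; stack = {(
pos 6: ')' matches '('; pop; stack = {
pos 7: push '{'; stack = {{
pos 8: '}' matches '{'; pop; stack = {
pos 9: '}' matches '{'; pop; stack = (empty)
pos 10: push '{'; stack = {
pos 11: '}' matches '{'; pop; stack = (empty)
end: stack empty → VALID
Verdict: properly nested → yes

Answer: yes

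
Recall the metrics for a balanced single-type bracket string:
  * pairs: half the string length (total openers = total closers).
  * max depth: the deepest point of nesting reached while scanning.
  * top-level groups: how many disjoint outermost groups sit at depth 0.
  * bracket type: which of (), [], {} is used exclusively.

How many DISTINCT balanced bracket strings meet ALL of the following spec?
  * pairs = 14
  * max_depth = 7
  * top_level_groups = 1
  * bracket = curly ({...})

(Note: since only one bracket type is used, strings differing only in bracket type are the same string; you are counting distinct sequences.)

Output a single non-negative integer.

Spec: pairs=14 depth=7 groups=1
Count(depth <= 7) = 629280
Count(depth <= 6) = 479779
Count(depth == 7) = 629280 - 479779 = 149501

Answer: 149501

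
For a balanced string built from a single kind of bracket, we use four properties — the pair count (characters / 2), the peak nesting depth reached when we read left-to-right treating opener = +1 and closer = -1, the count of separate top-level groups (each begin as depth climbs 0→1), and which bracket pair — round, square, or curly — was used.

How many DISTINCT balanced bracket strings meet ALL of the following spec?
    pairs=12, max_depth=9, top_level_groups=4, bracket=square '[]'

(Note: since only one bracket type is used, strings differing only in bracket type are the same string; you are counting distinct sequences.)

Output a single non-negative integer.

Spec: pairs=12 depth=9 groups=4
Count(depth <= 9) = 25194
Count(depth <= 8) = 25190
Count(depth == 9) = 25194 - 25190 = 4

Answer: 4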